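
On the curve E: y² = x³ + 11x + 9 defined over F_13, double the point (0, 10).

(3, 2)

tangent at (0, 10): λ = (3·0² + 11)/(2·10) ≡ 11/7. 7⁻¹ ≡ 2 (mod 13), so λ ≡ 11·2 ≡ 9.
  x = λ² - 0 - 0 = 81 - 0 ≡ 3; y = λ·(0 - 3) - 10 ≡ 2. → (3, 2)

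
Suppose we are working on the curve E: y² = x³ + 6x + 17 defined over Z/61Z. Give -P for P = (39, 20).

-(39, 20) = (39, -20 mod 61) = (39, 41).

(39, 41)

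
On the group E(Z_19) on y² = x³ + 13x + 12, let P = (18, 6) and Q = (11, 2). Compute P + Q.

(7, 3)

(18, 6) + (11, 2). λ = (2 - 6)/(11 - 18) ≡ 15/12 mod 19. 12⁻¹ ≡ 8 (mod 19), so λ ≡ 6.
  x = λ² - 18 - 11 = 36 - 29 ≡ 7; y = λ·(18 - 7) - 6 ≡ 3. → (7, 3)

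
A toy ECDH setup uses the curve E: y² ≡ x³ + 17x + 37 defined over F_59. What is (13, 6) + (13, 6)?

(19, 27)

tangent at (13, 6): λ = (3·13² + 17)/(2·6) ≡ 52/12. 12⁻¹ ≡ 5 (mod 59), so λ ≡ 52·5 ≡ 24.
  x = λ² - 13 - 13 = 576 - 26 ≡ 19; y = λ·(13 - 19) - 6 ≡ 27. → (19, 27)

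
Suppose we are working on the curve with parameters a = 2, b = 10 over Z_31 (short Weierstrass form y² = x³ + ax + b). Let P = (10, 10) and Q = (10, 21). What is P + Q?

The two points share x = 10 and their y-coordinates satisfy 10 + 21 ≡ 0 (mod 31), so they are inverses. Their sum is ∞.

O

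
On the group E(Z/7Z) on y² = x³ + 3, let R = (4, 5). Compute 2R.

(3, 4)

tangent at (4, 5): λ = (3·4² + 0)/(2·5) ≡ 6/3. 3⁻¹ ≡ 5 (mod 7) since 3·5 = 15 ≡ 1, so λ ≡ 6·5 ≡ 2.
  x = λ² - 4 - 4 = 4 - 8 ≡ 3; y = λ·(4 - 3) - 5 ≡ 4. → (3, 4)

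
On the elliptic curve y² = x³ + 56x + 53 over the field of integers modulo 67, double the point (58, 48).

tangent at (58, 48): λ = (3·58² + 56)/(2·48) ≡ 31/29. 29⁻¹ ≡ 37 (mod 67) since 29·37 = 1073 ≡ 1, so λ ≡ 31·37 ≡ 8.
  x = λ² - 58 - 58 = 64 - 116 ≡ 15; y = λ·(58 - 15) - 48 ≡ 28. → (15, 28)

(15, 28)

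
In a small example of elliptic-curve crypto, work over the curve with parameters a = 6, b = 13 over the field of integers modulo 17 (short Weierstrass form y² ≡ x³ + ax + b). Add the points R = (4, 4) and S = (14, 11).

(0, 9)

(4, 4) + (14, 11). λ = (11 - 4)/(14 - 4) ≡ 7/10 mod 17. 10⁻¹ ≡ 12 (mod 17), so λ ≡ 16.
  x = λ² - 4 - 14 = 256 - 18 ≡ 0; y = λ·(4 - 0) - 4 ≡ 9. → (0, 9)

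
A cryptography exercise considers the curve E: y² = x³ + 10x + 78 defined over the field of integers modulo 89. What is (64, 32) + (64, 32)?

(0, 73)

tangent at (64, 32): λ = (3·64² + 10)/(2·32) ≡ 16/64. 64⁻¹ ≡ 32 (mod 89) since 64·32 = 2048 ≡ 1, so λ ≡ 16·32 ≡ 67.
  x = λ² - 64 - 64 = 4489 - 128 ≡ 0; y = λ·(64 - 0) - 32 ≡ 73. → (0, 73)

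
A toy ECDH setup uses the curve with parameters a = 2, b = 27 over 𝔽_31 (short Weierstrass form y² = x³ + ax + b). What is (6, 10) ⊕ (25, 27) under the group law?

(16, 30)

(6, 10) + (25, 27). λ = (27 - 10)/(25 - 6) ≡ 17/19 mod 31. 19⁻¹ ≡ 18 (mod 31), so λ ≡ 27.
  x = λ² - 6 - 25 = 729 - 31 ≡ 16; y = λ·(6 - 16) - 10 ≡ 30. → (16, 30)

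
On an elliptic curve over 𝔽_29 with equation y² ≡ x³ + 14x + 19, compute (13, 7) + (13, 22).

O

The two points share x = 13 and their y-coordinates satisfy 7 + 22 ≡ 0 (mod 29), so they are inverses. Their sum is ∞.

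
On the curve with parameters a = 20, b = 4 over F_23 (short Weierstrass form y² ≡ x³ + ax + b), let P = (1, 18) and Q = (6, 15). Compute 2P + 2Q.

First 2P:
Repeated addition: build up to 2P.
2P: tangent at (1, 18): λ = (3·1² + 20)/(2·18) ≡ 0/13. 13⁻¹ ≡ 16 (mod 23) since 13·16 = 208 ≡ 1, so λ ≡ 0·16 ≡ 0.
  x = λ² - 1 - 1 = 0 - 2 ≡ 21; y = λ·(1 - 21) - 18 ≡ 5. → (21, 5)
2P = (21, 5).
Next 2Q:
Repeated addition: build up to 2Q.
2Q: tangent at (6, 15): λ = (3·6² + 20)/(2·15) ≡ 13/7. 7⁻¹ ≡ 10 (mod 23), so λ ≡ 13·10 ≡ 15.
  x = λ² - 6 - 6 = 225 - 12 ≡ 6; y = λ·(6 - 6) - 15 ≡ 8. → (6, 8)
2Q = (6, 8).
Finally 2P + 2Q:
(21, 5) + (6, 8). λ = (8 - 5)/(6 - 21) ≡ 3/8 mod 23. 8⁻¹ ≡ 3 (mod 23), so λ ≡ 9.
  x = λ² - 21 - 6 = 81 - 27 ≡ 8; y = λ·(21 - 8) - 5 ≡ 20. → (8, 20)

(8, 20)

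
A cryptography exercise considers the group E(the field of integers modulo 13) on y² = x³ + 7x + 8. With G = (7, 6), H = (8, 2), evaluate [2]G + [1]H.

First 2G:
Repeated addition: build up to 2G.
2G: tangent at (7, 6): λ = (3·7² + 7)/(2·6) ≡ 11/12. 12⁻¹ ≡ 12 (mod 13), so λ ≡ 11·12 ≡ 2.
  x = λ² - 7 - 7 = 4 - 14 ≡ 3; y = λ·(7 - 3) - 6 ≡ 2. → (3, 2)
2G = (3, 2).
Finally 2G + H:
(3, 2) + (8, 2). λ = (2 - 2)/(8 - 3) ≡ 0/5 mod 13. 5⁻¹ ≡ 8 (mod 13), so λ ≡ 0.
  x = λ² - 3 - 8 = 0 - 11 ≡ 2; y = λ·(3 - 2) - 2 ≡ 11. → (2, 11)

(2, 11)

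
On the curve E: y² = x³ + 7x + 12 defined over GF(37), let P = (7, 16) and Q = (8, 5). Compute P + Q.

(7, 16) + (8, 5). λ = (5 - 16)/(8 - 7) ≡ 26/1 mod 37. 1⁻¹ ≡ 1 (mod 37) since 1·1 = 1 ≡ 1, so λ ≡ 26.
  x = λ² - 7 - 8 = 676 - 15 ≡ 32; y = λ·(7 - 32) - 16 ≡ 0. → (32, 0)

(32, 0)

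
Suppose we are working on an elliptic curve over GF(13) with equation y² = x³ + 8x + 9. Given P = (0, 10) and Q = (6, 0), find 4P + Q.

(10, 7)

First 4P:
Repeated addition: build up to 4P.
2P: tangent at (0, 10): λ = (3·0² + 8)/(2·10) ≡ 8/7. 7⁻¹ ≡ 2 (mod 13), so λ ≡ 8·2 ≡ 3.
  x = λ² - 0 - 0 = 9 - 0 ≡ 9; y = λ·(0 - 9) - 10 ≡ 2. → (9, 2)
3P: (9, 2) + (0, 10). λ = (10 - 2)/(0 - 9) ≡ 8/4 mod 13. 4⁻¹ ≡ 10 (mod 13), so λ ≡ 2.
  x = λ² - 9 - 0 = 4 - 9 ≡ 8; y = λ·(9 - 8) - 2 ≡ 0. → (8, 0)
4P: (8, 0) + (0, 10). λ = (10 - 0)/(0 - 8) ≡ 10/5 mod 13. 5⁻¹ ≡ 8 (mod 13), so λ ≡ 2.
  x = λ² - 8 - 0 = 4 - 8 ≡ 9; y = λ·(8 - 9) - 0 ≡ 11. → (9, 11)
4P = (9, 11).
Finally 4P + Q:
(9, 11) + (6, 0). λ = (0 - 11)/(6 - 9) ≡ 2/10 mod 13. 10⁻¹ ≡ 4 (mod 13), so λ ≡ 8.
  x = λ² - 9 - 6 = 64 - 15 ≡ 10; y = λ·(9 - 10) - 11 ≡ 7. → (10, 7)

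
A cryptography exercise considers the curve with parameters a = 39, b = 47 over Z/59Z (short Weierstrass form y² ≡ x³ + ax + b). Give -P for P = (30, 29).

-(30, 29) = (30, -29 mod 59) = (30, 30).

(30, 30)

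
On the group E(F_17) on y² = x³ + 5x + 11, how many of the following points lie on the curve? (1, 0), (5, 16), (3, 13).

1

(1, 0): 0² ≡ 0, rhs ≡ 0 → on.
(5, 16): 16² ≡ 1, rhs ≡ 8 → off.
(3, 13): 13² ≡ 16, rhs ≡ 2 → off.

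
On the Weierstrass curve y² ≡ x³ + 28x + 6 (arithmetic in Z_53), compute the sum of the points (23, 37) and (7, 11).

(23, 37) + (7, 11). λ = (11 - 37)/(7 - 23) ≡ 27/37 mod 53. 37⁻¹ ≡ 43 (mod 53), so λ ≡ 48.
  x = λ² - 23 - 7 = 2304 - 30 ≡ 48; y = λ·(23 - 48) - 37 ≡ 35. → (48, 35)

(48, 35)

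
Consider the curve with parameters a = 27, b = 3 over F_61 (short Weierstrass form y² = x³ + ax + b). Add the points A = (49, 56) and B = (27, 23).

(49, 56) + (27, 23). λ = (23 - 56)/(27 - 49) ≡ 28/39 mod 61. 39⁻¹ ≡ 36 (mod 61) since 39·36 = 1404 ≡ 1, so λ ≡ 32.
  x = λ² - 49 - 27 = 1024 - 76 ≡ 33; y = λ·(49 - 33) - 56 ≡ 29. → (33, 29)

(33, 29)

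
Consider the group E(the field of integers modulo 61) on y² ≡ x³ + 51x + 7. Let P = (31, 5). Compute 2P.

tangent at (31, 5): λ = (3·31² + 51)/(2·5) ≡ 6/10. 10⁻¹ ≡ 55 (mod 61) since 10·55 = 550 ≡ 1, so λ ≡ 6·55 ≡ 25.
  x = λ² - 31 - 31 = 625 - 62 ≡ 14; y = λ·(31 - 14) - 5 ≡ 54. → (14, 54)

(14, 54)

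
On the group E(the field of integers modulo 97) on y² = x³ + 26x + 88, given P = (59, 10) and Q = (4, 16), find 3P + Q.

(1, 55)

First 3P:
Repeated addition: build up to 3P.
2P: tangent at (59, 10): λ = (3·59² + 26)/(2·10) ≡ 90/20. 20⁻¹ ≡ 34 (mod 97), so λ ≡ 90·34 ≡ 53.
  x = λ² - 59 - 59 = 2809 - 118 ≡ 72; y = λ·(59 - 72) - 10 ≡ 77. → (72, 77)
3P: (72, 77) + (59, 10). λ = (10 - 77)/(59 - 72) ≡ 30/84 mod 97. 84⁻¹ ≡ 82 (mod 97), so λ ≡ 35.
  x = λ² - 72 - 59 = 1225 - 131 ≡ 27; y = λ·(72 - 27) - 77 ≡ 43. → (27, 43)
3P = (27, 43).
Finally 3P + Q:
(27, 43) + (4, 16). λ = (16 - 43)/(4 - 27) ≡ 70/74 mod 97. 74⁻¹ ≡ 59 (mod 97) since 74·59 = 4366 ≡ 1, so λ ≡ 56.
  x = λ² - 27 - 4 = 3136 - 31 ≡ 1; y = λ·(27 - 1) - 43 ≡ 55. → (1, 55)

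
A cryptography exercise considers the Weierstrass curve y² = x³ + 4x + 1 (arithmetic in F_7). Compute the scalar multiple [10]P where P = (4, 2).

Double-and-add on 10 = (1010)₂. Start with P = (4, 2) for the leading 1-bit.
double: tangent at (4, 2): λ = (3·4² + 4)/(2·2) ≡ 3/4. 4⁻¹ ≡ 2 (mod 7) since 4·2 = 8 ≡ 1, so λ ≡ 3·2 ≡ 6.
  x = λ² - 4 - 4 = 36 - 8 ≡ 0; y = λ·(4 - 0) - 2 ≡ 1. → (0, 1)
double: tangent at (0, 1): λ = (3·0² + 4)/(2·1) ≡ 4/2. 2⁻¹ ≡ 4 (mod 7) since 2·4 = 8 ≡ 1, so λ ≡ 4·4 ≡ 2.
  x = λ² - 0 - 0 = 4 - 0 ≡ 4; y = λ·(0 - 4) - 1 ≡ 5. → (4, 5)
add P: (4, 5) + (4, 2): same x and y₁ ≡ -y₂, so the sum is O.
double: O + O = O (identity).

O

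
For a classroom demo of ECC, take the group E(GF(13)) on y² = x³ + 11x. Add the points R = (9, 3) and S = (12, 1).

(4, 11)

(9, 3) + (12, 1). λ = (1 - 3)/(12 - 9) ≡ 11/3 mod 13. 3⁻¹ ≡ 9 (mod 13) since 3·9 = 27 ≡ 1, so λ ≡ 8.
  x = λ² - 9 - 12 = 64 - 21 ≡ 4; y = λ·(9 - 4) - 3 ≡ 11. → (4, 11)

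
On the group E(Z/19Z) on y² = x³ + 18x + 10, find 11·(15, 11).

Write P = (15, 11).
Double-and-add on 11 = (1011)₂. Start with P = (15, 11) for the leading 1-bit.
double: tangent at (15, 11): λ = (3·15² + 18)/(2·11) ≡ 9/3. 3⁻¹ ≡ 13 (mod 19) since 3·13 = 39 ≡ 1, so λ ≡ 9·13 ≡ 3.
  x = λ² - 15 - 15 = 9 - 30 ≡ 17; y = λ·(15 - 17) - 11 ≡ 2. → (17, 2)
double: tangent at (17, 2): λ = (3·17² + 18)/(2·2) ≡ 11/4. 4⁻¹ ≡ 5 (mod 19) since 4·5 = 20 ≡ 1, so λ ≡ 11·5 ≡ 17.
  x = λ² - 17 - 17 = 289 - 34 ≡ 8; y = λ·(17 - 8) - 2 ≡ 18. → (8, 18)
add P: (8, 18) + (15, 11). λ = (11 - 18)/(15 - 8) ≡ 12/7 mod 19. 7⁻¹ ≡ 11 (mod 19), so λ ≡ 18.
  x = λ² - 8 - 15 = 324 - 23 ≡ 16; y = λ·(8 - 16) - 18 ≡ 9. → (16, 9)
double: tangent at (16, 9): λ = (3·16² + 18)/(2·9) ≡ 7/18. 18⁻¹ ≡ 18 (mod 19) since 18·18 = 324 ≡ 1, so λ ≡ 7·18 ≡ 12.
  x = λ² - 16 - 16 = 144 - 32 ≡ 17; y = λ·(16 - 17) - 9 ≡ 17. → (17, 17)
add P: (17, 17) + (15, 11). λ = (11 - 17)/(15 - 17) ≡ 13/17 mod 19. 17⁻¹ ≡ 9 (mod 19) since 17·9 = 153 ≡ 1, so λ ≡ 3.
  x = λ² - 17 - 15 = 9 - 32 ≡ 15; y = λ·(17 - 15) - 17 ≡ 8. → (15, 8)

(15, 8)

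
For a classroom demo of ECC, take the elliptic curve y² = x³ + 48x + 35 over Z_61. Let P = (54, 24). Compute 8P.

(51, 43)

Repeated addition: build up to 8P.
2P: tangent at (54, 24): λ = (3·54² + 48)/(2·24) ≡ 12/48. 48⁻¹ ≡ 14 (mod 61), so λ ≡ 12·14 ≡ 46.
  x = λ² - 54 - 54 = 2116 - 108 ≡ 56; y = λ·(54 - 56) - 24 ≡ 6. → (56, 6)
3P: (56, 6) + (54, 24). λ = (24 - 6)/(54 - 56) ≡ 18/59 mod 61. 59⁻¹ ≡ 30 (mod 61) since 59·30 = 1770 ≡ 1, so λ ≡ 52.
  x = λ² - 56 - 54 = 2704 - 110 ≡ 32; y = λ·(56 - 32) - 6 ≡ 22. → (32, 22)
4P: (32, 22) + (54, 24). λ = (24 - 22)/(54 - 32) ≡ 2/22 mod 61. 22⁻¹ ≡ 25 (mod 61), so λ ≡ 50.
  x = λ² - 32 - 54 = 2500 - 86 ≡ 35; y = λ·(32 - 35) - 22 ≡ 11. → (35, 11)
5P: (35, 11) + (54, 24). λ = (24 - 11)/(54 - 35) ≡ 13/19 mod 61. 19⁻¹ ≡ 45 (mod 61), so λ ≡ 36.
  x = λ² - 35 - 54 = 1296 - 89 ≡ 48; y = λ·(35 - 48) - 11 ≡ 9. → (48, 9)
6P: (48, 9) + (54, 24). λ = (24 - 9)/(54 - 48) ≡ 15/6 mod 61. 6⁻¹ ≡ 51 (mod 61), so λ ≡ 33.
  x = λ² - 48 - 54 = 1089 - 102 ≡ 11; y = λ·(48 - 11) - 9 ≡ 53. → (11, 53)
7P: (11, 53) + (54, 24). λ = (24 - 53)/(54 - 11) ≡ 32/43 mod 61. 43⁻¹ ≡ 44 (mod 61) since 43·44 = 1892 ≡ 1, so λ ≡ 5.
  x = λ² - 11 - 54 = 25 - 65 ≡ 21; y = λ·(11 - 21) - 53 ≡ 19. → (21, 19)
8P: (21, 19) + (54, 24). λ = (24 - 19)/(54 - 21) ≡ 5/33 mod 61. 33⁻¹ ≡ 37 (mod 61), so λ ≡ 2.
  x = λ² - 21 - 54 = 4 - 75 ≡ 51; y = λ·(21 - 51) - 19 ≡ 43. → (51, 43)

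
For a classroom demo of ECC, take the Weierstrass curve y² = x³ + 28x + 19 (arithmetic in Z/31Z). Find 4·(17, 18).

(26, 8)

Write Q = (17, 18).
Repeated addition: build up to 4Q.
2Q: tangent at (17, 18): λ = (3·17² + 28)/(2·18) ≡ 27/5. 5⁻¹ ≡ 25 (mod 31), so λ ≡ 27·25 ≡ 24.
  x = λ² - 17 - 17 = 576 - 34 ≡ 15; y = λ·(17 - 15) - 18 ≡ 30. → (15, 30)
3Q: (15, 30) + (17, 18). λ = (18 - 30)/(17 - 15) ≡ 19/2 mod 31. 2⁻¹ ≡ 16 (mod 31), so λ ≡ 25.
  x = λ² - 15 - 17 = 625 - 32 ≡ 4; y = λ·(15 - 4) - 30 ≡ 28. → (4, 28)
4Q: (4, 28) + (17, 18). λ = (18 - 28)/(17 - 4) ≡ 21/13 mod 31. 13⁻¹ ≡ 12 (mod 31), so λ ≡ 4.
  x = λ² - 4 - 17 = 16 - 21 ≡ 26; y = λ·(4 - 26) - 28 ≡ 8. → (26, 8)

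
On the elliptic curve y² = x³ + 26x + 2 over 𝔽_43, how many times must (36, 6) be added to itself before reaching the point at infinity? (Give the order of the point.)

2P: tangent at (36, 6): λ = (3·36² + 26)/(2·6) ≡ 1/12. 12⁻¹ ≡ 18 (mod 43), so λ ≡ 1·18 ≡ 18.
  x = λ² - 36 - 36 = 324 - 72 ≡ 37; y = λ·(36 - 37) - 6 ≡ 19. → (37, 19)
3P: (37, 19) + (36, 6). λ = (6 - 19)/(36 - 37) ≡ 30/42 mod 43. 42⁻¹ ≡ 42 (mod 43), so λ ≡ 13.
  x = λ² - 37 - 36 = 169 - 73 ≡ 10; y = λ·(37 - 10) - 19 ≡ 31. → (10, 31)
4P: (10, 31) + (36, 6). λ = (6 - 31)/(36 - 10) ≡ 18/26 mod 43. 26⁻¹ ≡ 5 (mod 43), so λ ≡ 4.
  x = λ² - 10 - 36 = 16 - 46 ≡ 13; y = λ·(10 - 13) - 31 ≡ 0. → (13, 0)
5P: (13, 0) + (36, 6). λ = (6 - 0)/(36 - 13) ≡ 6/23 mod 43. 23⁻¹ ≡ 15 (mod 43), so λ ≡ 4.
  x = λ² - 13 - 36 = 16 - 49 ≡ 10; y = λ·(13 - 10) - 0 ≡ 12. → (10, 12)
6P: (10, 12) + (36, 6). λ = (6 - 12)/(36 - 10) ≡ 37/26 mod 43. 26⁻¹ ≡ 5 (mod 43), so λ ≡ 13.
  x = λ² - 10 - 36 = 169 - 46 ≡ 37; y = λ·(10 - 37) - 12 ≡ 24. → (37, 24)
7P: (37, 24) + (36, 6). λ = (6 - 24)/(36 - 37) ≡ 25/42 mod 43. 42⁻¹ ≡ 42 (mod 43), so λ ≡ 18.
  x = λ² - 37 - 36 = 324 - 73 ≡ 36; y = λ·(37 - 36) - 24 ≡ 37. → (36, 37)
8P: (36, 37) + (36, 6): same x and y₁ ≡ -y₂, so the sum is the point at infinity.
8P = the point at infinity, so the order is 8.

8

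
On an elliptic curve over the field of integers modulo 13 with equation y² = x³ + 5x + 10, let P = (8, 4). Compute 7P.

Repeated addition: build up to 7P.
2P: tangent at (8, 4): λ = (3·8² + 5)/(2·4) ≡ 2/8. 8⁻¹ ≡ 5 (mod 13) since 8·5 = 40 ≡ 1, so λ ≡ 2·5 ≡ 10.
  x = λ² - 8 - 8 = 100 - 16 ≡ 6; y = λ·(8 - 6) - 4 ≡ 3. → (6, 3)
3P: (6, 3) + (8, 4). λ = (4 - 3)/(8 - 6) ≡ 1/2 mod 13. 2⁻¹ ≡ 7 (mod 13) since 2·7 = 14 ≡ 1, so λ ≡ 7.
  x = λ² - 6 - 8 = 49 - 14 ≡ 9; y = λ·(6 - 9) - 3 ≡ 2. → (9, 2)
4P: (9, 2) + (8, 4). λ = (4 - 2)/(8 - 9) ≡ 2/12 mod 13. 12⁻¹ ≡ 12 (mod 13), so λ ≡ 11.
  x = λ² - 9 - 8 = 121 - 17 ≡ 0; y = λ·(9 - 0) - 2 ≡ 6. → (0, 6)
5P: (0, 6) + (8, 4). λ = (4 - 6)/(8 - 0) ≡ 11/8 mod 13. 8⁻¹ ≡ 5 (mod 13), so λ ≡ 3.
  x = λ² - 0 - 8 = 9 - 8 ≡ 1; y = λ·(0 - 1) - 6 ≡ 4. → (1, 4)
6P: (1, 4) + (8, 4). λ = (4 - 4)/(8 - 1) ≡ 0/7 mod 13. 7⁻¹ ≡ 2 (mod 13) since 7·2 = 14 ≡ 1, so λ ≡ 0.
  x = λ² - 1 - 8 = 0 - 9 ≡ 4; y = λ·(1 - 4) - 4 ≡ 9. → (4, 9)
7P: (4, 9) + (8, 4). λ = (4 - 9)/(8 - 4) ≡ 8/4 mod 13. 4⁻¹ ≡ 10 (mod 13) since 4·10 = 40 ≡ 1, so λ ≡ 2.
  x = λ² - 4 - 8 = 4 - 12 ≡ 5; y = λ·(4 - 5) - 9 ≡ 2. → (5, 2)

(5, 2)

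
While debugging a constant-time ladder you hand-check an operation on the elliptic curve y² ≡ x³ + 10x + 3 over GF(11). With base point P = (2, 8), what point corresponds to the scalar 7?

(6, 9)

Repeated addition: build up to 7P.
2P: tangent at (2, 8): λ = (3·2² + 10)/(2·8) ≡ 0/5. 5⁻¹ ≡ 9 (mod 11), so λ ≡ 0·9 ≡ 0.
  x = λ² - 2 - 2 = 0 - 4 ≡ 7; y = λ·(2 - 7) - 8 ≡ 3. → (7, 3)
3P: (7, 3) + (2, 8). λ = (8 - 3)/(2 - 7) ≡ 5/6 mod 11. 6⁻¹ ≡ 2 (mod 11) since 6·2 = 12 ≡ 1, so λ ≡ 10.
  x = λ² - 7 - 2 = 100 - 9 ≡ 3; y = λ·(7 - 3) - 3 ≡ 4. → (3, 4)
4P: (3, 4) + (2, 8). λ = (8 - 4)/(2 - 3) ≡ 4/10 mod 11. 10⁻¹ ≡ 10 (mod 11), so λ ≡ 7.
  x = λ² - 3 - 2 = 49 - 5 ≡ 0; y = λ·(3 - 0) - 4 ≡ 6. → (0, 6)
5P: (0, 6) + (2, 8). λ = (8 - 6)/(2 - 0) ≡ 2/2 mod 11. 2⁻¹ ≡ 6 (mod 11), so λ ≡ 1.
  x = λ² - 0 - 2 = 1 - 2 ≡ 10; y = λ·(0 - 10) - 6 ≡ 6. → (10, 6)
6P: (10, 6) + (2, 8). λ = (8 - 6)/(2 - 10) ≡ 2/3 mod 11. 3⁻¹ ≡ 4 (mod 11), so λ ≡ 8.
  x = λ² - 10 - 2 = 64 - 12 ≡ 8; y = λ·(10 - 8) - 6 ≡ 10. → (8, 10)
7P: (8, 10) + (2, 8). λ = (8 - 10)/(2 - 8) ≡ 9/5 mod 11. 5⁻¹ ≡ 9 (mod 11), so λ ≡ 4.
  x = λ² - 8 - 2 = 16 - 10 ≡ 6; y = λ·(8 - 6) - 10 ≡ 9. → (6, 9)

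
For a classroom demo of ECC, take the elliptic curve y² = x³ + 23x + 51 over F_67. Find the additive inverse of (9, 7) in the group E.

-(9, 7) = (9, -7 mod 67) = (9, 60).

(9, 60)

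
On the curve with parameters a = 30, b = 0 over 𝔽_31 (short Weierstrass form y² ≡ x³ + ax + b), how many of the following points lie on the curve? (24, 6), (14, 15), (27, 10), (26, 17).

(24, 6): 6² ≡ 5, rhs ≡ 5 → on.
(14, 15): 15² ≡ 8, rhs ≡ 2 → off.
(27, 10): 10² ≡ 7, rhs ≡ 2 → off.
(26, 17): 17² ≡ 10, rhs ≡ 4 → off.

1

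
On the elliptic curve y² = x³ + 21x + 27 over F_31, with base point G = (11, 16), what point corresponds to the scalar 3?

(22, 15)

Repeated addition: build up to 3G.
2G: tangent at (11, 16): λ = (3·11² + 21)/(2·16) ≡ 12/1. 1⁻¹ ≡ 1 (mod 31) since 1·1 = 1 ≡ 1, so λ ≡ 12·1 ≡ 12.
  x = λ² - 11 - 11 = 144 - 22 ≡ 29; y = λ·(11 - 29) - 16 ≡ 16. → (29, 16)
3G: (29, 16) + (11, 16). λ = (16 - 16)/(11 - 29) ≡ 0/13 mod 31. 13⁻¹ ≡ 12 (mod 31), so λ ≡ 0.
  x = λ² - 29 - 11 = 0 - 40 ≡ 22; y = λ·(29 - 22) - 16 ≡ 15. → (22, 15)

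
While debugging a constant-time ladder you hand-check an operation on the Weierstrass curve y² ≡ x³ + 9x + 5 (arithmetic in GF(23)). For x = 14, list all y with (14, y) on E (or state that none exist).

0

x³ + 9x + 5 = 2875 ≡ 0 (mod 23).
Only y = 0 satisfies y² ≡ 0.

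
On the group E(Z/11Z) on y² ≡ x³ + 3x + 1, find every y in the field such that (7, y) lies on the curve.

x³ + 3x + 1 = 365 ≡ 2 (mod 11).
2 is a non-residue mod 11; no y exists.

none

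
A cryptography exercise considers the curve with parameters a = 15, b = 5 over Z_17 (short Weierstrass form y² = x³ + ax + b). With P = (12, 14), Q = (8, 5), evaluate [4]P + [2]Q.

First 4P:
Double-and-add on 4 = (100)₂. Start with P = (12, 14) for the leading 1-bit.
double: tangent at (12, 14): λ = (3·12² + 15)/(2·14) ≡ 5/11. 11⁻¹ ≡ 14 (mod 17), so λ ≡ 5·14 ≡ 2.
  x = λ² - 12 - 12 = 4 - 24 ≡ 14; y = λ·(12 - 14) - 14 ≡ 16. → (14, 16)
double: tangent at (14, 16): λ = (3·14² + 15)/(2·16) ≡ 8/15. 15⁻¹ ≡ 8 (mod 17), so λ ≡ 8·8 ≡ 13.
  x = λ² - 14 - 14 = 169 - 28 ≡ 5; y = λ·(14 - 5) - 16 ≡ 16. → (5, 16)
4P = (5, 16).
Next 2Q:
Repeated addition: build up to 2Q.
2Q: tangent at (8, 5): λ = (3·8² + 15)/(2·5) ≡ 3/10. 10⁻¹ ≡ 12 (mod 17) since 10·12 = 120 ≡ 1, so λ ≡ 3·12 ≡ 2.
  x = λ² - 8 - 8 = 4 - 16 ≡ 5; y = λ·(8 - 5) - 5 ≡ 1. → (5, 1)
2Q = (5, 1).
Finally 4P + 2Q:
(5, 16) + (5, 1): same x and y₁ ≡ -y₂, so the sum is 𝒪.

O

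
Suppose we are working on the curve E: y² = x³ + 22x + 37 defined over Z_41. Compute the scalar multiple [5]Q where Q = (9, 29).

(20, 20)

Repeated addition: build up to 5Q.
2Q: tangent at (9, 29): λ = (3·9² + 22)/(2·29) ≡ 19/17. 17⁻¹ ≡ 29 (mod 41) since 17·29 = 493 ≡ 1, so λ ≡ 19·29 ≡ 18.
  x = λ² - 9 - 9 = 324 - 18 ≡ 19; y = λ·(9 - 19) - 29 ≡ 37. → (19, 37)
3Q: (19, 37) + (9, 29). λ = (29 - 37)/(9 - 19) ≡ 33/31 mod 41. 31⁻¹ ≡ 4 (mod 41) since 31·4 = 124 ≡ 1, so λ ≡ 9.
  x = λ² - 19 - 9 = 81 - 28 ≡ 12; y = λ·(19 - 12) - 37 ≡ 26. → (12, 26)
4Q: (12, 26) + (9, 29). λ = (29 - 26)/(9 - 12) ≡ 3/38 mod 41. 38⁻¹ ≡ 27 (mod 41), so λ ≡ 40.
  x = λ² - 12 - 9 = 1600 - 21 ≡ 21; y = λ·(12 - 21) - 26 ≡ 24. → (21, 24)
5Q: (21, 24) + (9, 29). λ = (29 - 24)/(9 - 21) ≡ 5/29 mod 41. 29⁻¹ ≡ 17 (mod 41), so λ ≡ 3.
  x = λ² - 21 - 9 = 9 - 30 ≡ 20; y = λ·(21 - 20) - 24 ≡ 20. → (20, 20)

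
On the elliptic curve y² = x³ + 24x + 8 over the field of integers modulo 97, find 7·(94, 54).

Write P = (94, 54).
Double-and-add on 7 = (111)₂. Start with P = (94, 54) for the leading 1-bit.
double: tangent at (94, 54): λ = (3·94² + 24)/(2·54) ≡ 51/11. 11⁻¹ ≡ 53 (mod 97), so λ ≡ 51·53 ≡ 84.
  x = λ² - 94 - 94 = 7056 - 188 ≡ 78; y = λ·(94 - 78) - 54 ≡ 29. → (78, 29)
add P: (78, 29) + (94, 54). λ = (54 - 29)/(94 - 78) ≡ 25/16 mod 97. 16⁻¹ ≡ 91 (mod 97) since 16·91 = 1456 ≡ 1, so λ ≡ 44.
  x = λ² - 78 - 94 = 1936 - 172 ≡ 18; y = λ·(78 - 18) - 29 ≡ 89. → (18, 89)
double: tangent at (18, 89): λ = (3·18² + 24)/(2·89) ≡ 26/81. 81⁻¹ ≡ 6 (mod 97), so λ ≡ 26·6 ≡ 59.
  x = λ² - 18 - 18 = 3481 - 36 ≡ 50; y = λ·(18 - 50) - 89 ≡ 60. → (50, 60)
add P: (50, 60) + (94, 54). λ = (54 - 60)/(94 - 50) ≡ 91/44 mod 97. 44⁻¹ ≡ 86 (mod 97), so λ ≡ 66.
  x = λ² - 50 - 94 = 4356 - 144 ≡ 41; y = λ·(50 - 41) - 60 ≡ 49. → (41, 49)

(41, 49)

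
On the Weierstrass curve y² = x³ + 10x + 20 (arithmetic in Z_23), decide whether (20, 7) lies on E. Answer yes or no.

y² = 7² ≡ 3; x³ + 10x + 20 = 8220 ≡ 9 (mod 23). 3 ≠ 9.

no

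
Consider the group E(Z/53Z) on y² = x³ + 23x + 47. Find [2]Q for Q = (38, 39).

(13, 23)

tangent at (38, 39): λ = (3·38² + 23)/(2·39) ≡ 9/25. 25⁻¹ ≡ 17 (mod 53), so λ ≡ 9·17 ≡ 47.
  x = λ² - 38 - 38 = 2209 - 76 ≡ 13; y = λ·(38 - 13) - 39 ≡ 23. → (13, 23)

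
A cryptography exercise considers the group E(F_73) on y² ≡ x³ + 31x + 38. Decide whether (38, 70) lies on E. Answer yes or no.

no

y² = 70² ≡ 9; x³ + 31x + 38 = 56088 ≡ 24 (mod 73). 9 ≠ 24.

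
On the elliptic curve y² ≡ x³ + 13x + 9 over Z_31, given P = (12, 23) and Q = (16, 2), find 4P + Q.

(24, 3)

First 4P:
Repeated addition: build up to 4P.
2P: tangent at (12, 23): λ = (3·12² + 13)/(2·23) ≡ 11/15. 15⁻¹ ≡ 29 (mod 31), so λ ≡ 11·29 ≡ 9.
  x = λ² - 12 - 12 = 81 - 24 ≡ 26; y = λ·(12 - 26) - 23 ≡ 6. → (26, 6)
3P: (26, 6) + (12, 23). λ = (23 - 6)/(12 - 26) ≡ 17/17 mod 31. 17⁻¹ ≡ 11 (mod 31), so λ ≡ 1.
  x = λ² - 26 - 12 = 1 - 38 ≡ 25; y = λ·(26 - 25) - 6 ≡ 26. → (25, 26)
4P: (25, 26) + (12, 23). λ = (23 - 26)/(12 - 25) ≡ 28/18 mod 31. 18⁻¹ ≡ 19 (mod 31), so λ ≡ 5.
  x = λ² - 25 - 12 = 25 - 37 ≡ 19; y = λ·(25 - 19) - 26 ≡ 4. → (19, 4)
4P = (19, 4).
Finally 4P + Q:
(19, 4) + (16, 2). λ = (2 - 4)/(16 - 19) ≡ 29/28 mod 31. 28⁻¹ ≡ 10 (mod 31) since 28·10 = 280 ≡ 1, so λ ≡ 11.
  x = λ² - 19 - 16 = 121 - 35 ≡ 24; y = λ·(19 - 24) - 4 ≡ 3. → (24, 3)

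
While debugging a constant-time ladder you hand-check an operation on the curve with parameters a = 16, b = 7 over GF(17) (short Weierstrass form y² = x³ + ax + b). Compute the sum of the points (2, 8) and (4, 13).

(13, 7)

(2, 8) + (4, 13). λ = (13 - 8)/(4 - 2) ≡ 5/2 mod 17. 2⁻¹ ≡ 9 (mod 17), so λ ≡ 11.
  x = λ² - 2 - 4 = 121 - 6 ≡ 13; y = λ·(2 - 13) - 8 ≡ 7. → (13, 7)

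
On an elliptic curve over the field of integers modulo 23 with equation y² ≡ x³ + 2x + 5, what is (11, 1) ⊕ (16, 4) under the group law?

(11, 1) + (16, 4). λ = (4 - 1)/(16 - 11) ≡ 3/5 mod 23. 5⁻¹ ≡ 14 (mod 23), so λ ≡ 19.
  x = λ² - 11 - 16 = 361 - 27 ≡ 12; y = λ·(11 - 12) - 1 ≡ 3. → (12, 3)

(12, 3)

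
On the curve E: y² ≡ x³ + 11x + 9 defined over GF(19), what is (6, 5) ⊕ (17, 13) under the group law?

(6, 5) + (17, 13). λ = (13 - 5)/(17 - 6) ≡ 8/11 mod 19. 11⁻¹ ≡ 7 (mod 19) since 11·7 = 77 ≡ 1, so λ ≡ 18.
  x = λ² - 6 - 17 = 324 - 23 ≡ 16; y = λ·(6 - 16) - 5 ≡ 5. → (16, 5)

(16, 5)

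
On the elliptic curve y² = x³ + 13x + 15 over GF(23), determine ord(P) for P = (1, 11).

3

2P: tangent at (1, 11): λ = (3·1² + 13)/(2·11) ≡ 16/22. 22⁻¹ ≡ 22 (mod 23), so λ ≡ 16·22 ≡ 7.
  x = λ² - 1 - 1 = 49 - 2 ≡ 1; y = λ·(1 - 1) - 11 ≡ 12. → (1, 12)
3P: (1, 12) + (1, 11): same x and y₁ ≡ -y₂, so the sum is 𝒪.
3P = 𝒪, so the order is 3.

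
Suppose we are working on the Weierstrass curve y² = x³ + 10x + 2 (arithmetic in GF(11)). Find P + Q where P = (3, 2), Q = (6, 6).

(3, 2) + (6, 6). λ = (6 - 2)/(6 - 3) ≡ 4/3 mod 11. 3⁻¹ ≡ 4 (mod 11) since 3·4 = 12 ≡ 1, so λ ≡ 5.
  x = λ² - 3 - 6 = 25 - 9 ≡ 5; y = λ·(3 - 5) - 2 ≡ 10. → (5, 10)

(5, 10)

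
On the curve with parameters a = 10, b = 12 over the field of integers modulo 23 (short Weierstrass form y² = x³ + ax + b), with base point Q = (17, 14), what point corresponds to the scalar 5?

(13, 4)

Repeated addition: build up to 5Q.
2Q: tangent at (17, 14): λ = (3·17² + 10)/(2·14) ≡ 3/5. 5⁻¹ ≡ 14 (mod 23), so λ ≡ 3·14 ≡ 19.
  x = λ² - 17 - 17 = 361 - 34 ≡ 5; y = λ·(17 - 5) - 14 ≡ 7. → (5, 7)
3Q: (5, 7) + (17, 14). λ = (14 - 7)/(17 - 5) ≡ 7/12 mod 23. 12⁻¹ ≡ 2 (mod 23) since 12·2 = 24 ≡ 1, so λ ≡ 14.
  x = λ² - 5 - 17 = 196 - 22 ≡ 13; y = λ·(5 - 13) - 7 ≡ 19. → (13, 19)
4Q: (13, 19) + (17, 14). λ = (14 - 19)/(17 - 13) ≡ 18/4 mod 23. 4⁻¹ ≡ 6 (mod 23), so λ ≡ 16.
  x = λ² - 13 - 17 = 256 - 30 ≡ 19; y = λ·(13 - 19) - 19 ≡ 0. → (19, 0)
5Q: (19, 0) + (17, 14). λ = (14 - 0)/(17 - 19) ≡ 14/21 mod 23. 21⁻¹ ≡ 11 (mod 23) since 21·11 = 231 ≡ 1, so λ ≡ 16.
  x = λ² - 19 - 17 = 256 - 36 ≡ 13; y = λ·(19 - 13) - 0 ≡ 4. → (13, 4)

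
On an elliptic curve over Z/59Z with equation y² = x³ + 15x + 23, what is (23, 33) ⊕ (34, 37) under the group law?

(27, 46)

(23, 33) + (34, 37). λ = (37 - 33)/(34 - 23) ≡ 4/11 mod 59. 11⁻¹ ≡ 43 (mod 59), so λ ≡ 54.
  x = λ² - 23 - 34 = 2916 - 57 ≡ 27; y = λ·(23 - 27) - 33 ≡ 46. → (27, 46)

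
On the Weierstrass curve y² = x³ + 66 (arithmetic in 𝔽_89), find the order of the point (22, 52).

2P: tangent at (22, 52): λ = (3·22² + 0)/(2·52) ≡ 28/15. 15⁻¹ ≡ 6 (mod 89) since 15·6 = 90 ≡ 1, so λ ≡ 28·6 ≡ 79.
  x = λ² - 22 - 22 = 6241 - 44 ≡ 56; y = λ·(22 - 56) - 52 ≡ 21. → (56, 21)
3P: (56, 21) + (22, 52). λ = (52 - 21)/(22 - 56) ≡ 31/55 mod 89. 55⁻¹ ≡ 34 (mod 89) since 55·34 = 1870 ≡ 1, so λ ≡ 75.
  x = λ² - 56 - 22 = 5625 - 78 ≡ 29; y = λ·(56 - 29) - 21 ≡ 46. → (29, 46)
4P: (29, 46) + (22, 52). λ = (52 - 46)/(22 - 29) ≡ 6/82 mod 89. 82⁻¹ ≡ 38 (mod 89) since 82·38 = 3116 ≡ 1, so λ ≡ 50.
  x = λ² - 29 - 22 = 2500 - 51 ≡ 46; y = λ·(29 - 46) - 46 ≡ 83. → (46, 83)
5P: (46, 83) + (22, 52). λ = (52 - 83)/(22 - 46) ≡ 58/65 mod 89. 65⁻¹ ≡ 63 (mod 89), so λ ≡ 5.
  x = λ² - 46 - 22 = 25 - 68 ≡ 46; y = λ·(46 - 46) - 83 ≡ 6. → (46, 6)
6P: (46, 6) + (22, 52). λ = (52 - 6)/(22 - 46) ≡ 46/65 mod 89. 65⁻¹ ≡ 63 (mod 89), so λ ≡ 50.
  x = λ² - 46 - 22 = 2500 - 68 ≡ 29; y = λ·(46 - 29) - 6 ≡ 43. → (29, 43)
7P: (29, 43) + (22, 52). λ = (52 - 43)/(22 - 29) ≡ 9/82 mod 89. 82⁻¹ ≡ 38 (mod 89), so λ ≡ 75.
  x = λ² - 29 - 22 = 5625 - 51 ≡ 56; y = λ·(29 - 56) - 43 ≡ 68. → (56, 68)
8P: (56, 68) + (22, 52). λ = (52 - 68)/(22 - 56) ≡ 73/55 mod 89. 55⁻¹ ≡ 34 (mod 89), so λ ≡ 79.
  x = λ² - 56 - 22 = 6241 - 78 ≡ 22; y = λ·(56 - 22) - 68 ≡ 37. → (22, 37)
9P: (22, 37) + (22, 52): same x and y₁ ≡ -y₂, so the sum is ∞.
9P = ∞, so the order is 9.

9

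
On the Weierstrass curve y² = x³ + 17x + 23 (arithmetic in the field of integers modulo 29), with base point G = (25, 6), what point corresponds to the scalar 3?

Repeated addition: build up to 3G.
2G: tangent at (25, 6): λ = (3·25² + 17)/(2·6) ≡ 7/12. 12⁻¹ ≡ 17 (mod 29), so λ ≡ 7·17 ≡ 3.
  x = λ² - 25 - 25 = 9 - 50 ≡ 17; y = λ·(25 - 17) - 6 ≡ 18. → (17, 18)
3G: (17, 18) + (25, 6). λ = (6 - 18)/(25 - 17) ≡ 17/8 mod 29. 8⁻¹ ≡ 11 (mod 29), so λ ≡ 13.
  x = λ² - 17 - 25 = 169 - 42 ≡ 11; y = λ·(17 - 11) - 18 ≡ 2. → (11, 2)

(11, 2)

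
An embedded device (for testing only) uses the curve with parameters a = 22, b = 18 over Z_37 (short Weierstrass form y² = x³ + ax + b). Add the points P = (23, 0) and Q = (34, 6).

(23, 0) + (34, 6). λ = (6 - 0)/(34 - 23) ≡ 6/11 mod 37. 11⁻¹ ≡ 27 (mod 37), so λ ≡ 14.
  x = λ² - 23 - 34 = 196 - 57 ≡ 28; y = λ·(23 - 28) - 0 ≡ 4. → (28, 4)

(28, 4)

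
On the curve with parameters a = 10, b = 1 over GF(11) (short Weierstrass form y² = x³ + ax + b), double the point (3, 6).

(10, 10)

tangent at (3, 6): λ = (3·3² + 10)/(2·6) ≡ 4/1. 1⁻¹ ≡ 1 (mod 11), so λ ≡ 4·1 ≡ 4.
  x = λ² - 3 - 3 = 16 - 6 ≡ 10; y = λ·(3 - 10) - 6 ≡ 10. → (10, 10)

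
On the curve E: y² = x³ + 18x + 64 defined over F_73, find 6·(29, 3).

Write G = (29, 3).
Double-and-add on 6 = (110)₂. Start with G = (29, 3) for the leading 1-bit.
double: tangent at (29, 3): λ = (3·29² + 18)/(2·3) ≡ 59/6. 6⁻¹ ≡ 61 (mod 73), so λ ≡ 59·61 ≡ 22.
  x = λ² - 29 - 29 = 484 - 58 ≡ 61; y = λ·(29 - 61) - 3 ≡ 23. → (61, 23)
add G: (61, 23) + (29, 3). λ = (3 - 23)/(29 - 61) ≡ 53/41 mod 73. 41⁻¹ ≡ 57 (mod 73), so λ ≡ 28.
  x = λ² - 61 - 29 = 784 - 90 ≡ 37; y = λ·(61 - 37) - 23 ≡ 65. → (37, 65)
double: tangent at (37, 65): λ = (3·37² + 18)/(2·65) ≡ 37/57. 57⁻¹ ≡ 41 (mod 73) since 57·41 = 2337 ≡ 1, so λ ≡ 37·41 ≡ 57.
  x = λ² - 37 - 37 = 3249 - 74 ≡ 36; y = λ·(37 - 36) - 65 ≡ 65. → (36, 65)

(36, 65)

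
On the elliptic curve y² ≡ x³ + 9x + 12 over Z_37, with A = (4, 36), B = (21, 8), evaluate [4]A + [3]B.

(7, 14)

First 4A:
Repeated addition: build up to 4A.
2A: tangent at (4, 36): λ = (3·4² + 9)/(2·36) ≡ 20/35. 35⁻¹ ≡ 18 (mod 37), so λ ≡ 20·18 ≡ 27.
  x = λ² - 4 - 4 = 729 - 8 ≡ 18; y = λ·(4 - 18) - 36 ≡ 30. → (18, 30)
3A: (18, 30) + (4, 36). λ = (36 - 30)/(4 - 18) ≡ 6/23 mod 37. 23⁻¹ ≡ 29 (mod 37) since 23·29 = 667 ≡ 1, so λ ≡ 26.
  x = λ² - 18 - 4 = 676 - 22 ≡ 25; y = λ·(18 - 25) - 30 ≡ 10. → (25, 10)
4A: (25, 10) + (4, 36). λ = (36 - 10)/(4 - 25) ≡ 26/16 mod 37. 16⁻¹ ≡ 7 (mod 37), so λ ≡ 34.
  x = λ² - 25 - 4 = 1156 - 29 ≡ 17; y = λ·(25 - 17) - 10 ≡ 3. → (17, 3)
4A = (17, 3).
Next 3B:
Repeated addition: build up to 3B.
2B: tangent at (21, 8): λ = (3·21² + 9)/(2·8) ≡ 0/16. 16⁻¹ ≡ 7 (mod 37), so λ ≡ 0·7 ≡ 0.
  x = λ² - 21 - 21 = 0 - 42 ≡ 32; y = λ·(21 - 32) - 8 ≡ 29. → (32, 29)
3B: (32, 29) + (21, 8). λ = (8 - 29)/(21 - 32) ≡ 16/26 mod 37. 26⁻¹ ≡ 10 (mod 37) since 26·10 = 260 ≡ 1, so λ ≡ 12.
  x = λ² - 32 - 21 = 144 - 53 ≡ 17; y = λ·(32 - 17) - 29 ≡ 3. → (17, 3)
3B = (17, 3).
Finally 4A + 3B:
tangent at (17, 3): λ = (3·17² + 9)/(2·3) ≡ 25/6. 6⁻¹ ≡ 31 (mod 37) since 6·31 = 186 ≡ 1, so λ ≡ 25·31 ≡ 35.
  x = λ² - 17 - 17 = 1225 - 34 ≡ 7; y = λ·(17 - 7) - 3 ≡ 14. → (7, 14)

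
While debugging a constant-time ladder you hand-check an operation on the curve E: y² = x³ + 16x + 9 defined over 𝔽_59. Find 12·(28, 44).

Write Q = (28, 44).
Repeated addition: build up to 12Q.
2Q: tangent at (28, 44): λ = (3·28² + 16)/(2·44) ≡ 8/29. 29⁻¹ ≡ 57 (mod 59), so λ ≡ 8·57 ≡ 43.
  x = λ² - 28 - 28 = 1849 - 56 ≡ 23; y = λ·(28 - 23) - 44 ≡ 53. → (23, 53)
3Q: (23, 53) + (28, 44). λ = (44 - 53)/(28 - 23) ≡ 50/5 mod 59. 5⁻¹ ≡ 12 (mod 59), so λ ≡ 10.
  x = λ² - 23 - 28 = 100 - 51 ≡ 49; y = λ·(23 - 49) - 53 ≡ 41. → (49, 41)
4Q: (49, 41) + (28, 44). λ = (44 - 41)/(28 - 49) ≡ 3/38 mod 59. 38⁻¹ ≡ 14 (mod 59), so λ ≡ 42.
  x = λ² - 49 - 28 = 1764 - 77 ≡ 35; y = λ·(49 - 35) - 41 ≡ 16. → (35, 16)
5Q: (35, 16) + (28, 44). λ = (44 - 16)/(28 - 35) ≡ 28/52 mod 59. 52⁻¹ ≡ 42 (mod 59) since 52·42 = 2184 ≡ 1, so λ ≡ 55.
  x = λ² - 35 - 28 = 3025 - 63 ≡ 12; y = λ·(35 - 12) - 16 ≡ 10. → (12, 10)
6Q: (12, 10) + (28, 44). λ = (44 - 10)/(28 - 12) ≡ 34/16 mod 59. 16⁻¹ ≡ 48 (mod 59) since 16·48 = 768 ≡ 1, so λ ≡ 39.
  x = λ² - 12 - 28 = 1521 - 40 ≡ 6; y = λ·(12 - 6) - 10 ≡ 47. → (6, 47)
7Q: (6, 47) + (28, 44). λ = (44 - 47)/(28 - 6) ≡ 56/22 mod 59. 22⁻¹ ≡ 51 (mod 59), so λ ≡ 24.
  x = λ² - 6 - 28 = 576 - 34 ≡ 11; y = λ·(6 - 11) - 47 ≡ 10. → (11, 10)
8Q: (11, 10) + (28, 44). λ = (44 - 10)/(28 - 11) ≡ 34/17 mod 59. 17⁻¹ ≡ 7 (mod 59) since 17·7 = 119 ≡ 1, so λ ≡ 2.
  x = λ² - 11 - 28 = 4 - 39 ≡ 24; y = λ·(11 - 24) - 10 ≡ 23. → (24, 23)
9Q: (24, 23) + (28, 44). λ = (44 - 23)/(28 - 24) ≡ 21/4 mod 59. 4⁻¹ ≡ 15 (mod 59), so λ ≡ 20.
  x = λ² - 24 - 28 = 400 - 52 ≡ 53; y = λ·(24 - 53) - 23 ≡ 46. → (53, 46)
10Q: (53, 46) + (28, 44). λ = (44 - 46)/(28 - 53) ≡ 57/34 mod 59. 34⁻¹ ≡ 33 (mod 59), so λ ≡ 52.
  x = λ² - 53 - 28 = 2704 - 81 ≡ 27; y = λ·(53 - 27) - 46 ≡ 8. → (27, 8)
11Q: (27, 8) + (28, 44). λ = (44 - 8)/(28 - 27) ≡ 36/1 mod 59. 1⁻¹ ≡ 1 (mod 59), so λ ≡ 36.
  x = λ² - 27 - 28 = 1296 - 55 ≡ 2; y = λ·(27 - 2) - 8 ≡ 7. → (2, 7)
12Q: (2, 7) + (28, 44). λ = (44 - 7)/(28 - 2) ≡ 37/26 mod 59. 26⁻¹ ≡ 25 (mod 59), so λ ≡ 40.
  x = λ² - 2 - 28 = 1600 - 30 ≡ 36; y = λ·(2 - 36) - 7 ≡ 49. → (36, 49)

(36, 49)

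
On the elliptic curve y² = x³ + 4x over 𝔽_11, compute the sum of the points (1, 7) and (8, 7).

(2, 4)

(1, 7) + (8, 7). λ = (7 - 7)/(8 - 1) ≡ 0/7 mod 11. 7⁻¹ ≡ 8 (mod 11) since 7·8 = 56 ≡ 1, so λ ≡ 0.
  x = λ² - 1 - 8 = 0 - 9 ≡ 2; y = λ·(1 - 2) - 7 ≡ 4. → (2, 4)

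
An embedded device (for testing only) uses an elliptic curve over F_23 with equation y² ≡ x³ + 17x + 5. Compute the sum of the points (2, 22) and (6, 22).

(15, 1)

(2, 22) + (6, 22). λ = (22 - 22)/(6 - 2) ≡ 0/4 mod 23. 4⁻¹ ≡ 6 (mod 23), so λ ≡ 0.
  x = λ² - 2 - 6 = 0 - 8 ≡ 15; y = λ·(2 - 15) - 22 ≡ 1. → (15, 1)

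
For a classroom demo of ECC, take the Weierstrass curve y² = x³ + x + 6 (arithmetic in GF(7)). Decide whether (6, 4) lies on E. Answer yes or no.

y² = 4² ≡ 2; x³ + 1x + 6 = 228 ≡ 4 (mod 7). 2 ≠ 4.

no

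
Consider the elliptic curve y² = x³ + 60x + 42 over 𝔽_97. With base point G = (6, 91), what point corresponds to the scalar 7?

(53, 87)

Double-and-add on 7 = (111)₂. Start with G = (6, 91) for the leading 1-bit.
double: tangent at (6, 91): λ = (3·6² + 60)/(2·91) ≡ 71/85. 85⁻¹ ≡ 8 (mod 97) since 85·8 = 680 ≡ 1, so λ ≡ 71·8 ≡ 83.
  x = λ² - 6 - 6 = 6889 - 12 ≡ 87; y = λ·(6 - 87) - 91 ≡ 73. → (87, 73)
add G: (87, 73) + (6, 91). λ = (91 - 73)/(6 - 87) ≡ 18/16 mod 97. 16⁻¹ ≡ 91 (mod 97) since 16·91 = 1456 ≡ 1, so λ ≡ 86.
  x = λ² - 87 - 6 = 7396 - 93 ≡ 28; y = λ·(87 - 28) - 73 ≡ 54. → (28, 54)
double: tangent at (28, 54): λ = (3·28² + 60)/(2·54) ≡ 84/11. 11⁻¹ ≡ 53 (mod 97), so λ ≡ 84·53 ≡ 87.
  x = λ² - 28 - 28 = 7569 - 56 ≡ 44; y = λ·(28 - 44) - 54 ≡ 9. → (44, 9)
add G: (44, 9) + (6, 91). λ = (91 - 9)/(6 - 44) ≡ 82/59 mod 97. 59⁻¹ ≡ 74 (mod 97) since 59·74 = 4366 ≡ 1, so λ ≡ 54.
  x = λ² - 44 - 6 = 2916 - 50 ≡ 53; y = λ·(44 - 53) - 9 ≡ 87. → (53, 87)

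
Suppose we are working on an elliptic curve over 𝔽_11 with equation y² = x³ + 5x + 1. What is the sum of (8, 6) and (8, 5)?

The two points share x = 8 and their y-coordinates satisfy 6 + 5 ≡ 0 (mod 11), so they are inverses. Their sum is O.

O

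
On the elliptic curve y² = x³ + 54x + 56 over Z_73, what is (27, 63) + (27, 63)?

tangent at (27, 63): λ = (3·27² + 54)/(2·63) ≡ 51/53. 53⁻¹ ≡ 62 (mod 73), so λ ≡ 51·62 ≡ 23.
  x = λ² - 27 - 27 = 529 - 54 ≡ 37; y = λ·(27 - 37) - 63 ≡ 72. → (37, 72)

(37, 72)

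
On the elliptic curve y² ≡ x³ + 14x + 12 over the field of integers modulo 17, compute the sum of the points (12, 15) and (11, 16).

(12, 2)

(12, 15) + (11, 16). λ = (16 - 15)/(11 - 12) ≡ 1/16 mod 17. 16⁻¹ ≡ 16 (mod 17) since 16·16 = 256 ≡ 1, so λ ≡ 16.
  x = λ² - 12 - 11 = 256 - 23 ≡ 12; y = λ·(12 - 12) - 15 ≡ 2. → (12, 2)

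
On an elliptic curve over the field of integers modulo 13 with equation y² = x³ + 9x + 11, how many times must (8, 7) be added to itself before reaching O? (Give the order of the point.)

2P: tangent at (8, 7): λ = (3·8² + 9)/(2·7) ≡ 6/1. 1⁻¹ ≡ 1 (mod 13) since 1·1 = 1 ≡ 1, so λ ≡ 6·1 ≡ 6.
  x = λ² - 8 - 8 = 36 - 16 ≡ 7; y = λ·(8 - 7) - 7 ≡ 12. → (7, 12)
3P: (7, 12) + (8, 7). λ = (7 - 12)/(8 - 7) ≡ 8/1 mod 13. 1⁻¹ ≡ 1 (mod 13), so λ ≡ 8.
  x = λ² - 7 - 8 = 64 - 15 ≡ 10; y = λ·(7 - 10) - 12 ≡ 3. → (10, 3)
4P: (10, 3) + (8, 7). λ = (7 - 3)/(8 - 10) ≡ 4/11 mod 13. 11⁻¹ ≡ 6 (mod 13), so λ ≡ 11.
  x = λ² - 10 - 8 = 121 - 18 ≡ 12; y = λ·(10 - 12) - 3 ≡ 1. → (12, 1)
5P: (12, 1) + (8, 7). λ = (7 - 1)/(8 - 12) ≡ 6/9 mod 13. 9⁻¹ ≡ 3 (mod 13) since 9·3 = 27 ≡ 1, so λ ≡ 5.
  x = λ² - 12 - 8 = 25 - 20 ≡ 5; y = λ·(12 - 5) - 1 ≡ 8. → (5, 8)
6P: (5, 8) + (8, 7). λ = (7 - 8)/(8 - 5) ≡ 12/3 mod 13. 3⁻¹ ≡ 9 (mod 13), so λ ≡ 4.
  x = λ² - 5 - 8 = 16 - 13 ≡ 3; y = λ·(5 - 3) - 8 ≡ 0. → (3, 0)
7P: (3, 0) + (8, 7). λ = (7 - 0)/(8 - 3) ≡ 7/5 mod 13. 5⁻¹ ≡ 8 (mod 13) since 5·8 = 40 ≡ 1, so λ ≡ 4.
  x = λ² - 3 - 8 = 16 - 11 ≡ 5; y = λ·(3 - 5) - 0 ≡ 5. → (5, 5)
8P: (5, 5) + (8, 7). λ = (7 - 5)/(8 - 5) ≡ 2/3 mod 13. 3⁻¹ ≡ 9 (mod 13), so λ ≡ 5.
  x = λ² - 5 - 8 = 25 - 13 ≡ 12; y = λ·(5 - 12) - 5 ≡ 12. → (12, 12)
9P: (12, 12) + (8, 7). λ = (7 - 12)/(8 - 12) ≡ 8/9 mod 13. 9⁻¹ ≡ 3 (mod 13), so λ ≡ 11.
  x = λ² - 12 - 8 = 121 - 20 ≡ 10; y = λ·(12 - 10) - 12 ≡ 10. → (10, 10)
10P: (10, 10) + (8, 7). λ = (7 - 10)/(8 - 10) ≡ 10/11 mod 13. 11⁻¹ ≡ 6 (mod 13), so λ ≡ 8.
  x = λ² - 10 - 8 = 64 - 18 ≡ 7; y = λ·(10 - 7) - 10 ≡ 1. → (7, 1)
11P: (7, 1) + (8, 7). λ = (7 - 1)/(8 - 7) ≡ 6/1 mod 13. 1⁻¹ ≡ 1 (mod 13) since 1·1 = 1 ≡ 1, so λ ≡ 6.
  x = λ² - 7 - 8 = 36 - 15 ≡ 8; y = λ·(7 - 8) - 1 ≡ 6. → (8, 6)
12P: (8, 6) + (8, 7): same x and y₁ ≡ -y₂, so the sum is O.
12P = O, so the order is 12.

12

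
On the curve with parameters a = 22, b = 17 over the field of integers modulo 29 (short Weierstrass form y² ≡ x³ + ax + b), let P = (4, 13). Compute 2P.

(8, 3)

tangent at (4, 13): λ = (3·4² + 22)/(2·13) ≡ 12/26. 26⁻¹ ≡ 19 (mod 29), so λ ≡ 12·19 ≡ 25.
  x = λ² - 4 - 4 = 625 - 8 ≡ 8; y = λ·(4 - 8) - 13 ≡ 3. → (8, 3)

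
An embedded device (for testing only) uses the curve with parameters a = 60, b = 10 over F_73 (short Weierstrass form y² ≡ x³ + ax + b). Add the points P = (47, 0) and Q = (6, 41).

(21, 47)

(47, 0) + (6, 41). λ = (41 - 0)/(6 - 47) ≡ 41/32 mod 73. 32⁻¹ ≡ 16 (mod 73) since 32·16 = 512 ≡ 1, so λ ≡ 72.
  x = λ² - 47 - 6 = 5184 - 53 ≡ 21; y = λ·(47 - 21) - 0 ≡ 47. → (21, 47)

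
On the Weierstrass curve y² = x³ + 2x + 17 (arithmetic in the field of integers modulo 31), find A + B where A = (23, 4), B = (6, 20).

(23, 4) + (6, 20). λ = (20 - 4)/(6 - 23) ≡ 16/14 mod 31. 14⁻¹ ≡ 20 (mod 31), so λ ≡ 10.
  x = λ² - 23 - 6 = 100 - 29 ≡ 9; y = λ·(23 - 9) - 4 ≡ 12. → (9, 12)

(9, 12)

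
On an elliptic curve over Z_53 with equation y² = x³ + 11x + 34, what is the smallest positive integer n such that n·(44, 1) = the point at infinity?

9

2P: tangent at (44, 1): λ = (3·44² + 11)/(2·1) ≡ 42/2. 2⁻¹ ≡ 27 (mod 53) since 2·27 = 54 ≡ 1, so λ ≡ 42·27 ≡ 21.
  x = λ² - 44 - 44 = 441 - 88 ≡ 35; y = λ·(44 - 35) - 1 ≡ 29. → (35, 29)
3P: (35, 29) + (44, 1). λ = (1 - 29)/(44 - 35) ≡ 25/9 mod 53. 9⁻¹ ≡ 6 (mod 53), so λ ≡ 44.
  x = λ² - 35 - 44 = 1936 - 79 ≡ 2; y = λ·(35 - 2) - 29 ≡ 45. → (2, 45)
4P: (2, 45) + (44, 1). λ = (1 - 45)/(44 - 2) ≡ 9/42 mod 53. 42⁻¹ ≡ 24 (mod 53), so λ ≡ 4.
  x = λ² - 2 - 44 = 16 - 46 ≡ 23; y = λ·(2 - 23) - 45 ≡ 30. → (23, 30)
5P: (23, 30) + (44, 1). λ = (1 - 30)/(44 - 23) ≡ 24/21 mod 53. 21⁻¹ ≡ 48 (mod 53) since 21·48 = 1008 ≡ 1, so λ ≡ 39.
  x = λ² - 23 - 44 = 1521 - 67 ≡ 23; y = λ·(23 - 23) - 30 ≡ 23. → (23, 23)
6P: (23, 23) + (44, 1). λ = (1 - 23)/(44 - 23) ≡ 31/21 mod 53. 21⁻¹ ≡ 48 (mod 53), so λ ≡ 4.
  x = λ² - 23 - 44 = 16 - 67 ≡ 2; y = λ·(23 - 2) - 23 ≡ 8. → (2, 8)
7P: (2, 8) + (44, 1). λ = (1 - 8)/(44 - 2) ≡ 46/42 mod 53. 42⁻¹ ≡ 24 (mod 53), so λ ≡ 44.
  x = λ² - 2 - 44 = 1936 - 46 ≡ 35; y = λ·(2 - 35) - 8 ≡ 24. → (35, 24)
8P: (35, 24) + (44, 1). λ = (1 - 24)/(44 - 35) ≡ 30/9 mod 53. 9⁻¹ ≡ 6 (mod 53), so λ ≡ 21.
  x = λ² - 35 - 44 = 441 - 79 ≡ 44; y = λ·(35 - 44) - 24 ≡ 52. → (44, 52)
9P: (44, 52) + (44, 1): same x and y₁ ≡ -y₂, so the sum is the point at infinity.
9P = the point at infinity, so the order is 9.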